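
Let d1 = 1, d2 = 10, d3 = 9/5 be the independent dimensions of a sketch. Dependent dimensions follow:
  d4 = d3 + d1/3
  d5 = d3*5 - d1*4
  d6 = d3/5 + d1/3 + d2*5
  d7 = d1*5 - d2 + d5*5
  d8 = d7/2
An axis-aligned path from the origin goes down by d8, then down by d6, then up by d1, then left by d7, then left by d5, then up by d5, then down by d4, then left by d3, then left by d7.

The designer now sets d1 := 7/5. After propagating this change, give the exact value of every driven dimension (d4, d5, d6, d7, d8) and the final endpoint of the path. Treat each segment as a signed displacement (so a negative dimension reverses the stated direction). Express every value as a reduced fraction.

Apply edit: d1 := 7/5
  d4 = d3 + d1/3 = 34/15
  d5 = d3*5 - d1*4 = 17/5
  d6 = d3/5 + d1/3 + d2*5 = 3812/75
  d7 = d1*5 - d2 + d5*5 = 14
  d8 = d7/2 = 7
Walk from origin (0, 0):
  seg 1: down by d8 = 7 → (0, -7)
  seg 2: down by d6 = 3812/75 → (0, -4337/75)
  seg 3: up by d1 = 7/5 → (0, -4232/75)
  seg 4: left by d7 = 14 → (-14, -4232/75)
  seg 5: left by d5 = 17/5 → (-87/5, -4232/75)
  seg 6: up by d5 = 17/5 → (-87/5, -3977/75)
  seg 7: down by d4 = 34/15 → (-87/5, -4147/75)
  seg 8: left by d3 = 9/5 → (-96/5, -4147/75)
  seg 9: left by d7 = 14 → (-166/5, -4147/75)

d4 = 34/15
d5 = 17/5
d6 = 3812/75
d7 = 14
d8 = 7
endpoint = (-166/5, -4147/75)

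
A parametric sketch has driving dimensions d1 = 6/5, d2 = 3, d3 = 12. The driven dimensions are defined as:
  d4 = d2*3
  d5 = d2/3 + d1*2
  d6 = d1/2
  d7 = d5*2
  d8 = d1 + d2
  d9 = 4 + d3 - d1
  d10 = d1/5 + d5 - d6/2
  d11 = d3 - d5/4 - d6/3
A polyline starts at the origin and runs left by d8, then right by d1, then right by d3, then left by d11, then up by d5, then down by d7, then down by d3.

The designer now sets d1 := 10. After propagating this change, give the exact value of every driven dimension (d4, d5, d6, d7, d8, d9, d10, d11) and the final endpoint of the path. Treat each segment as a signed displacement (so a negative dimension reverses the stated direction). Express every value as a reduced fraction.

d4 = 9
d5 = 21
d6 = 5
d7 = 42
d8 = 13
d9 = 6
d10 = 41/2
d11 = 61/12
endpoint = (47/12, -33)

Apply edit: d1 := 10
  d4 = d2*3 = 9
  d5 = d2/3 + d1*2 = 21
  d6 = d1/2 = 5
  d7 = d5*2 = 42
  d8 = d1 + d2 = 13
  d9 = 4 + d3 - d1 = 6
  d10 = d1/5 + d5 - d6/2 = 41/2
  d11 = d3 - d5/4 - d6/3 = 61/12
Walk from origin (0, 0):
  seg 1: left by d8 = 13 → (-13, 0)
  seg 2: right by d1 = 10 → (-3, 0)
  seg 3: right by d3 = 12 → (9, 0)
  seg 4: left by d11 = 61/12 → (47/12, 0)
  seg 5: up by d5 = 21 → (47/12, 21)
  seg 6: down by d7 = 42 → (47/12, -21)
  seg 7: down by d3 = 12 → (47/12, -33)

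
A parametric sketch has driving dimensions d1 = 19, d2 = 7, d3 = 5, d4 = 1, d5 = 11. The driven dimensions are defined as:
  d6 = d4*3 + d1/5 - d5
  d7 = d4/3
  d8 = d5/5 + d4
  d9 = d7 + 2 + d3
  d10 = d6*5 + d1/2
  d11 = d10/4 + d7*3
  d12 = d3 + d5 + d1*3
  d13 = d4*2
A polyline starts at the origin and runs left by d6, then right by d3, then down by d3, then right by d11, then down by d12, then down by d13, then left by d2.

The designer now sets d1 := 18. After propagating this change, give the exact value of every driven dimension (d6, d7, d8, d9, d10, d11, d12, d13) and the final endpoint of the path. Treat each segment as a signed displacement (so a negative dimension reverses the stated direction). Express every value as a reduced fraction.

d6 = -22/5
d7 = 1/3
d8 = 16/5
d9 = 22/3
d10 = -13
d11 = -9/4
d12 = 70
d13 = 2
endpoint = (3/20, -77)

Apply edit: d1 := 18
  d6 = d4*3 + d1/5 - d5 = -22/5
  d7 = d4/3 = 1/3
  d8 = d5/5 + d4 = 16/5
  d9 = d7 + 2 + d3 = 22/3
  d10 = d6*5 + d1/2 = -13
  d11 = d10/4 + d7*3 = -9/4
  d12 = d3 + d5 + d1*3 = 70
  d13 = d4*2 = 2
Walk from origin (0, 0):
  seg 1: left by d6 = -22/5 → (22/5, 0)
  seg 2: right by d3 = 5 → (47/5, 0)
  seg 3: down by d3 = 5 → (47/5, -5)
  seg 4: right by d11 = -9/4 → (143/20, -5)
  seg 5: down by d12 = 70 → (143/20, -75)
  seg 6: down by d13 = 2 → (143/20, -77)
  seg 7: left by d2 = 7 → (3/20, -77)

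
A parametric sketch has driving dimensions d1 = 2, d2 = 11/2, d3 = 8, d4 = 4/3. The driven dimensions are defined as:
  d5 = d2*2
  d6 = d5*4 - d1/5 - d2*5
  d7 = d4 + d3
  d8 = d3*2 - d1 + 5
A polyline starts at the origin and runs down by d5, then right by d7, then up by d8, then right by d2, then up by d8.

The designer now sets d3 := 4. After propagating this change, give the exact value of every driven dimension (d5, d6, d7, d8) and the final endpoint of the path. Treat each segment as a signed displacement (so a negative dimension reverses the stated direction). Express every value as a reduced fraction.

d5 = 11
d6 = 161/10
d7 = 16/3
d8 = 11
endpoint = (65/6, 11)

Apply edit: d3 := 4
  d5 = d2*2 = 11
  d6 = d5*4 - d1/5 - d2*5 = 161/10
  d7 = d4 + d3 = 16/3
  d8 = d3*2 - d1 + 5 = 11
Walk from origin (0, 0):
  seg 1: down by d5 = 11 → (0, -11)
  seg 2: right by d7 = 16/3 → (16/3, -11)
  seg 3: up by d8 = 11 → (16/3, 0)
  seg 4: right by d2 = 11/2 → (65/6, 0)
  seg 5: up by d8 = 11 → (65/6, 11)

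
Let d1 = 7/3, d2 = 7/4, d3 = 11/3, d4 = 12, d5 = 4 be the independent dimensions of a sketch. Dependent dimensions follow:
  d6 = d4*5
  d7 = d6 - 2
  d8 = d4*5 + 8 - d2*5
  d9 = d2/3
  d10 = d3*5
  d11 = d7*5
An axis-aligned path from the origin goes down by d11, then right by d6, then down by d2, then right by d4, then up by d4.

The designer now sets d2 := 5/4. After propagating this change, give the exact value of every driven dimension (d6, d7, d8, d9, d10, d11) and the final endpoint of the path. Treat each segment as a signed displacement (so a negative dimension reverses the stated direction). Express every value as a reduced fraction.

d6 = 60
d7 = 58
d8 = 247/4
d9 = 5/12
d10 = 55/3
d11 = 290
endpoint = (72, -1117/4)

Apply edit: d2 := 5/4
  d6 = d4*5 = 60
  d7 = d6 - 2 = 58
  d8 = d4*5 + 8 - d2*5 = 247/4
  d9 = d2/3 = 5/12
  d10 = d3*5 = 55/3
  d11 = d7*5 = 290
Walk from origin (0, 0):
  seg 1: down by d11 = 290 → (0, -290)
  seg 2: right by d6 = 60 → (60, -290)
  seg 3: down by d2 = 5/4 → (60, -1165/4)
  seg 4: right by d4 = 12 → (72, -1165/4)
  seg 5: up by d4 = 12 → (72, -1117/4)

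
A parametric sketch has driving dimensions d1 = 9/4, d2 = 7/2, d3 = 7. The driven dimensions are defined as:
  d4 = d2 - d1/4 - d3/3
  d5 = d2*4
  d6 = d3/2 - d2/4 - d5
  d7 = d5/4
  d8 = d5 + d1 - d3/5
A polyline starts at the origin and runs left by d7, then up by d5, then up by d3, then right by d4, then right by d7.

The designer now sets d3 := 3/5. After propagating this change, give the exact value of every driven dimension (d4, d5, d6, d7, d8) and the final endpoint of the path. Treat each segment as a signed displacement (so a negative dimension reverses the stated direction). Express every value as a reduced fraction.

Apply edit: d3 := 3/5
  d4 = d2 - d1/4 - d3/3 = 219/80
  d5 = d2*4 = 14
  d6 = d3/2 - d2/4 - d5 = -583/40
  d7 = d5/4 = 7/2
  d8 = d5 + d1 - d3/5 = 1613/100
Walk from origin (0, 0):
  seg 1: left by d7 = 7/2 → (-7/2, 0)
  seg 2: up by d5 = 14 → (-7/2, 14)
  seg 3: up by d3 = 3/5 → (-7/2, 73/5)
  seg 4: right by d4 = 219/80 → (-61/80, 73/5)
  seg 5: right by d7 = 7/2 → (219/80, 73/5)

d4 = 219/80
d5 = 14
d6 = -583/40
d7 = 7/2
d8 = 1613/100
endpoint = (219/80, 73/5)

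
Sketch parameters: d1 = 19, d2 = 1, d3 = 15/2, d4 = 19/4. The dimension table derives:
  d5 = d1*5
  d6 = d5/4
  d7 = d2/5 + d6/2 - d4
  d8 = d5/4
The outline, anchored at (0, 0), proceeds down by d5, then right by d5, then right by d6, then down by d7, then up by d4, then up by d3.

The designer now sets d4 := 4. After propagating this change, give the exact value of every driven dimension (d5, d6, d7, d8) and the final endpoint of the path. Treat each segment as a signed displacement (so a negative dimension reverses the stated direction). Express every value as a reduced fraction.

Apply edit: d4 := 4
  d5 = d1*5 = 95
  d6 = d5/4 = 95/4
  d7 = d2/5 + d6/2 - d4 = 323/40
  d8 = d5/4 = 95/4
Walk from origin (0, 0):
  seg 1: down by d5 = 95 → (0, -95)
  seg 2: right by d5 = 95 → (95, -95)
  seg 3: right by d6 = 95/4 → (475/4, -95)
  seg 4: down by d7 = 323/40 → (475/4, -4123/40)
  seg 5: up by d4 = 4 → (475/4, -3963/40)
  seg 6: up by d3 = 15/2 → (475/4, -3663/40)

d5 = 95
d6 = 95/4
d7 = 323/40
d8 = 95/4
endpoint = (475/4, -3663/40)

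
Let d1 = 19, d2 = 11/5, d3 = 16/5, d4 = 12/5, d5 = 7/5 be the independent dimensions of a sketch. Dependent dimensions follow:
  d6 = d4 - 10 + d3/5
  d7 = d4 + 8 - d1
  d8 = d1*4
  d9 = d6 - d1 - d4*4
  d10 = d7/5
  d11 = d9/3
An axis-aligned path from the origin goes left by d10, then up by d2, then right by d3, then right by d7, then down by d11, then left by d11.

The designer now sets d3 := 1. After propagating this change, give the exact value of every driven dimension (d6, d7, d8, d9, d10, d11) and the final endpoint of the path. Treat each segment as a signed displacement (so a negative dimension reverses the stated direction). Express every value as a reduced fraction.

d6 = -37/5
d7 = -43/5
d8 = 76
d9 = -36
d10 = -43/25
d11 = -12
endpoint = (153/25, 71/5)

Apply edit: d3 := 1
  d6 = d4 - 10 + d3/5 = -37/5
  d7 = d4 + 8 - d1 = -43/5
  d8 = d1*4 = 76
  d9 = d6 - d1 - d4*4 = -36
  d10 = d7/5 = -43/25
  d11 = d9/3 = -12
Walk from origin (0, 0):
  seg 1: left by d10 = -43/25 → (43/25, 0)
  seg 2: up by d2 = 11/5 → (43/25, 11/5)
  seg 3: right by d3 = 1 → (68/25, 11/5)
  seg 4: right by d7 = -43/5 → (-147/25, 11/5)
  seg 5: down by d11 = -12 → (-147/25, 71/5)
  seg 6: left by d11 = -12 → (153/25, 71/5)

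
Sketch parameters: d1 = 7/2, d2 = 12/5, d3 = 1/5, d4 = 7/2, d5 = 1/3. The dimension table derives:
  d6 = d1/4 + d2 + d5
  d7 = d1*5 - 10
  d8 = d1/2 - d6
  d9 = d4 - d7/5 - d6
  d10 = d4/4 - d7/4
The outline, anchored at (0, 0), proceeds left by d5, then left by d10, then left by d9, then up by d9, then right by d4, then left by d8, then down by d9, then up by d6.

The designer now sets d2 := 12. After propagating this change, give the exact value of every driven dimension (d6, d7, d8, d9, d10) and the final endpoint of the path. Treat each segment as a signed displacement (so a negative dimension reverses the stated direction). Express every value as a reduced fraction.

d6 = 317/24
d7 = 15/2
d8 = -275/24
d9 = -269/24
d10 = -1
endpoint = (161/6, 317/24)

Apply edit: d2 := 12
  d6 = d1/4 + d2 + d5 = 317/24
  d7 = d1*5 - 10 = 15/2
  d8 = d1/2 - d6 = -275/24
  d9 = d4 - d7/5 - d6 = -269/24
  d10 = d4/4 - d7/4 = -1
Walk from origin (0, 0):
  seg 1: left by d5 = 1/3 → (-1/3, 0)
  seg 2: left by d10 = -1 → (2/3, 0)
  seg 3: left by d9 = -269/24 → (95/8, 0)
  seg 4: up by d9 = -269/24 → (95/8, -269/24)
  seg 5: right by d4 = 7/2 → (123/8, -269/24)
  seg 6: left by d8 = -275/24 → (161/6, -269/24)
  seg 7: down by d9 = -269/24 → (161/6, 0)
  seg 8: up by d6 = 317/24 → (161/6, 317/24)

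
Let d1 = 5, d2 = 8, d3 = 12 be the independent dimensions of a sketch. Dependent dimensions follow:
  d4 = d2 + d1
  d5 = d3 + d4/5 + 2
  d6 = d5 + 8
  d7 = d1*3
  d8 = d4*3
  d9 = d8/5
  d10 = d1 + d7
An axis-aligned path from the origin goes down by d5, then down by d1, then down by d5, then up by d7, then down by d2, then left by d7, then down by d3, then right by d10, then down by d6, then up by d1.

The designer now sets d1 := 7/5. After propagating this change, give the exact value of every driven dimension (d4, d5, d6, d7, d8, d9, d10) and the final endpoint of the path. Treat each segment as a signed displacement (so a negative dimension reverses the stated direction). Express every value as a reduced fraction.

Apply edit: d1 := 7/5
  d4 = d2 + d1 = 47/5
  d5 = d3 + d4/5 + 2 = 397/25
  d6 = d5 + 8 = 597/25
  d7 = d1*3 = 21/5
  d8 = d4*3 = 141/5
  d9 = d8/5 = 141/25
  d10 = d1 + d7 = 28/5
Walk from origin (0, 0):
  seg 1: down by d5 = 397/25 → (0, -397/25)
  seg 2: down by d1 = 7/5 → (0, -432/25)
  seg 3: down by d5 = 397/25 → (0, -829/25)
  seg 4: up by d7 = 21/5 → (0, -724/25)
  seg 5: down by d2 = 8 → (0, -924/25)
  seg 6: left by d7 = 21/5 → (-21/5, -924/25)
  seg 7: down by d3 = 12 → (-21/5, -1224/25)
  seg 8: right by d10 = 28/5 → (7/5, -1224/25)
  seg 9: down by d6 = 597/25 → (7/5, -1821/25)
  seg 10: up by d1 = 7/5 → (7/5, -1786/25)

d4 = 47/5
d5 = 397/25
d6 = 597/25
d7 = 21/5
d8 = 141/5
d9 = 141/25
d10 = 28/5
endpoint = (7/5, -1786/25)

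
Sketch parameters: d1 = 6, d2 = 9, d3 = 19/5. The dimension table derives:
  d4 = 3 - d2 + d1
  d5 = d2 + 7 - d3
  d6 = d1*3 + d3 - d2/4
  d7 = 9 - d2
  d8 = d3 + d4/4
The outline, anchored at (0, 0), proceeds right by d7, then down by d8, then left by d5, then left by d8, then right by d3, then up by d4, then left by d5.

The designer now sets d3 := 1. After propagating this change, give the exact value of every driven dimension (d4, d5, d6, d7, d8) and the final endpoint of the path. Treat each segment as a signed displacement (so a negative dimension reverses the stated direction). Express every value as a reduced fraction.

d4 = 0
d5 = 15
d6 = 67/4
d7 = 0
d8 = 1
endpoint = (-30, -1)

Apply edit: d3 := 1
  d4 = 3 - d2 + d1 = 0
  d5 = d2 + 7 - d3 = 15
  d6 = d1*3 + d3 - d2/4 = 67/4
  d7 = 9 - d2 = 0
  d8 = d3 + d4/4 = 1
Walk from origin (0, 0):
  seg 1: right by d7 = 0 → (0, 0)
  seg 2: down by d8 = 1 → (0, -1)
  seg 3: left by d5 = 15 → (-15, -1)
  seg 4: left by d8 = 1 → (-16, -1)
  seg 5: right by d3 = 1 → (-15, -1)
  seg 6: up by d4 = 0 → (-15, -1)
  seg 7: left by d5 = 15 → (-30, -1)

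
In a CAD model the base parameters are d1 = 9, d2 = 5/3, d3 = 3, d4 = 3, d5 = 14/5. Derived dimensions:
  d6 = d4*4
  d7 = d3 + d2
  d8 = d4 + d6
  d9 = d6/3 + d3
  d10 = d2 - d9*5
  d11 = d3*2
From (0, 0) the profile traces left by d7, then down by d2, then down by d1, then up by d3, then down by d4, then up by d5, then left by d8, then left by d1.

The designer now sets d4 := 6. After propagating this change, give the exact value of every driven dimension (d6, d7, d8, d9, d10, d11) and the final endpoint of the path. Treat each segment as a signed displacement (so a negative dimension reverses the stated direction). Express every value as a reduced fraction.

Apply edit: d4 := 6
  d6 = d4*4 = 24
  d7 = d3 + d2 = 14/3
  d8 = d4 + d6 = 30
  d9 = d6/3 + d3 = 11
  d10 = d2 - d9*5 = -160/3
  d11 = d3*2 = 6
Walk from origin (0, 0):
  seg 1: left by d7 = 14/3 → (-14/3, 0)
  seg 2: down by d2 = 5/3 → (-14/3, -5/3)
  seg 3: down by d1 = 9 → (-14/3, -32/3)
  seg 4: up by d3 = 3 → (-14/3, -23/3)
  seg 5: down by d4 = 6 → (-14/3, -41/3)
  seg 6: up by d5 = 14/5 → (-14/3, -163/15)
  seg 7: left by d8 = 30 → (-104/3, -163/15)
  seg 8: left by d1 = 9 → (-131/3, -163/15)

d6 = 24
d7 = 14/3
d8 = 30
d9 = 11
d10 = -160/3
d11 = 6
endpoint = (-131/3, -163/15)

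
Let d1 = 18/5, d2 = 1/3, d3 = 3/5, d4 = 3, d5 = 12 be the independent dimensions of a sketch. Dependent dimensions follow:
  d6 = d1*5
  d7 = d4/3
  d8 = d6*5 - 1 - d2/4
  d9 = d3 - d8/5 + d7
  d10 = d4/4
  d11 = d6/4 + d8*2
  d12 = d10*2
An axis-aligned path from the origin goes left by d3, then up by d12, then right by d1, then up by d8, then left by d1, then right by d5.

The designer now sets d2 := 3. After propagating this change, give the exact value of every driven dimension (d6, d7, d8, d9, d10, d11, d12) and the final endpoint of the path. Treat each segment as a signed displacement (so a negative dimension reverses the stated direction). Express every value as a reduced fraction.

d6 = 18
d7 = 1
d8 = 353/4
d9 = -321/20
d10 = 3/4
d11 = 181
d12 = 3/2
endpoint = (57/5, 359/4)

Apply edit: d2 := 3
  d6 = d1*5 = 18
  d7 = d4/3 = 1
  d8 = d6*5 - 1 - d2/4 = 353/4
  d9 = d3 - d8/5 + d7 = -321/20
  d10 = d4/4 = 3/4
  d11 = d6/4 + d8*2 = 181
  d12 = d10*2 = 3/2
Walk from origin (0, 0):
  seg 1: left by d3 = 3/5 → (-3/5, 0)
  seg 2: up by d12 = 3/2 → (-3/5, 3/2)
  seg 3: right by d1 = 18/5 → (3, 3/2)
  seg 4: up by d8 = 353/4 → (3, 359/4)
  seg 5: left by d1 = 18/5 → (-3/5, 359/4)
  seg 6: right by d5 = 12 → (57/5, 359/4)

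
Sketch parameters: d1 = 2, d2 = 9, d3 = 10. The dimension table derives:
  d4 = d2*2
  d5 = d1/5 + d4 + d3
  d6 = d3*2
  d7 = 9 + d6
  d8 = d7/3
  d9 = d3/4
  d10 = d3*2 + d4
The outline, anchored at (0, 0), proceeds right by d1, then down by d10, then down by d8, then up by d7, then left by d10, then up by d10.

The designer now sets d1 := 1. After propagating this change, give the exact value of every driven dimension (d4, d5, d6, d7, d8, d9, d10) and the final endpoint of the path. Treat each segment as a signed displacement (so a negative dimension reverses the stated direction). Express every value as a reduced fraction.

Apply edit: d1 := 1
  d4 = d2*2 = 18
  d5 = d1/5 + d4 + d3 = 141/5
  d6 = d3*2 = 20
  d7 = 9 + d6 = 29
  d8 = d7/3 = 29/3
  d9 = d3/4 = 5/2
  d10 = d3*2 + d4 = 38
Walk from origin (0, 0):
  seg 1: right by d1 = 1 → (1, 0)
  seg 2: down by d10 = 38 → (1, -38)
  seg 3: down by d8 = 29/3 → (1, -143/3)
  seg 4: up by d7 = 29 → (1, -56/3)
  seg 5: left by d10 = 38 → (-37, -56/3)
  seg 6: up by d10 = 38 → (-37, 58/3)

d4 = 18
d5 = 141/5
d6 = 20
d7 = 29
d8 = 29/3
d9 = 5/2
d10 = 38
endpoint = (-37, 58/3)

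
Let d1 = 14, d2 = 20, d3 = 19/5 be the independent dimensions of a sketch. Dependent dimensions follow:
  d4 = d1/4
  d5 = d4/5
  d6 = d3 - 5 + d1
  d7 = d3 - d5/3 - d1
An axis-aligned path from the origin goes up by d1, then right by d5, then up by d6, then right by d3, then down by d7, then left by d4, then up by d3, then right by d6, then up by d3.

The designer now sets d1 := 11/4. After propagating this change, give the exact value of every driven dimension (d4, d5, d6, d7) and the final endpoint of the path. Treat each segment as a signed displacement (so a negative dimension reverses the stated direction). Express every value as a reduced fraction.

d4 = 11/16
d5 = 11/80
d6 = 31/20
d7 = 241/240
endpoint = (24/5, 523/48)

Apply edit: d1 := 11/4
  d4 = d1/4 = 11/16
  d5 = d4/5 = 11/80
  d6 = d3 - 5 + d1 = 31/20
  d7 = d3 - d5/3 - d1 = 241/240
Walk from origin (0, 0):
  seg 1: up by d1 = 11/4 → (0, 11/4)
  seg 2: right by d5 = 11/80 → (11/80, 11/4)
  seg 3: up by d6 = 31/20 → (11/80, 43/10)
  seg 4: right by d3 = 19/5 → (63/16, 43/10)
  seg 5: down by d7 = 241/240 → (63/16, 791/240)
  seg 6: left by d4 = 11/16 → (13/4, 791/240)
  seg 7: up by d3 = 19/5 → (13/4, 1703/240)
  seg 8: right by d6 = 31/20 → (24/5, 1703/240)
  seg 9: up by d3 = 19/5 → (24/5, 523/48)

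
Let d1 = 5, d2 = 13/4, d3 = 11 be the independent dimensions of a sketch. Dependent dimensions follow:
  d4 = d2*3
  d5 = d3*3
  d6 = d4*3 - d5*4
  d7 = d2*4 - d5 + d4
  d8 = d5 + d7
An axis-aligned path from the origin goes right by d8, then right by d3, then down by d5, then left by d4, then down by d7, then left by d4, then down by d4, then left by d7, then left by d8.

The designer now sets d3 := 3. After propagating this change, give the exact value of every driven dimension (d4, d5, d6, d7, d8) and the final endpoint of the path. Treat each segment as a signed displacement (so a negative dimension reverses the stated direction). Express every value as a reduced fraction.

Apply edit: d3 := 3
  d4 = d2*3 = 39/4
  d5 = d3*3 = 9
  d6 = d4*3 - d5*4 = -27/4
  d7 = d2*4 - d5 + d4 = 55/4
  d8 = d5 + d7 = 91/4
Walk from origin (0, 0):
  seg 1: right by d8 = 91/4 → (91/4, 0)
  seg 2: right by d3 = 3 → (103/4, 0)
  seg 3: down by d5 = 9 → (103/4, -9)
  seg 4: left by d4 = 39/4 → (16, -9)
  seg 5: down by d7 = 55/4 → (16, -91/4)
  seg 6: left by d4 = 39/4 → (25/4, -91/4)
  seg 7: down by d4 = 39/4 → (25/4, -65/2)
  seg 8: left by d7 = 55/4 → (-15/2, -65/2)
  seg 9: left by d8 = 91/4 → (-121/4, -65/2)

d4 = 39/4
d5 = 9
d6 = -27/4
d7 = 55/4
d8 = 91/4
endpoint = (-121/4, -65/2)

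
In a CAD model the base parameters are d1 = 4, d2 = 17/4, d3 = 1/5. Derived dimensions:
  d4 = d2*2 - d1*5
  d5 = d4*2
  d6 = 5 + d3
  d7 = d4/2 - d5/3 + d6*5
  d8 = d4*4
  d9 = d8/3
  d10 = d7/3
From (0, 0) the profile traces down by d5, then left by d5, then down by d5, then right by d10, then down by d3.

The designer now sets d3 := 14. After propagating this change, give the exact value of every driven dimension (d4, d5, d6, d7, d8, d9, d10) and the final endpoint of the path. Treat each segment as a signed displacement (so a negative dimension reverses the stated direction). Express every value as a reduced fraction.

Apply edit: d3 := 14
  d4 = d2*2 - d1*5 = -23/2
  d5 = d4*2 = -23
  d6 = 5 + d3 = 19
  d7 = d4/2 - d5/3 + d6*5 = 1163/12
  d8 = d4*4 = -46
  d9 = d8/3 = -46/3
  d10 = d7/3 = 1163/36
Walk from origin (0, 0):
  seg 1: down by d5 = -23 → (0, 23)
  seg 2: left by d5 = -23 → (23, 23)
  seg 3: down by d5 = -23 → (23, 46)
  seg 4: right by d10 = 1163/36 → (1991/36, 46)
  seg 5: down by d3 = 14 → (1991/36, 32)

d4 = -23/2
d5 = -23
d6 = 19
d7 = 1163/12
d8 = -46
d9 = -46/3
d10 = 1163/36
endpoint = (1991/36, 32)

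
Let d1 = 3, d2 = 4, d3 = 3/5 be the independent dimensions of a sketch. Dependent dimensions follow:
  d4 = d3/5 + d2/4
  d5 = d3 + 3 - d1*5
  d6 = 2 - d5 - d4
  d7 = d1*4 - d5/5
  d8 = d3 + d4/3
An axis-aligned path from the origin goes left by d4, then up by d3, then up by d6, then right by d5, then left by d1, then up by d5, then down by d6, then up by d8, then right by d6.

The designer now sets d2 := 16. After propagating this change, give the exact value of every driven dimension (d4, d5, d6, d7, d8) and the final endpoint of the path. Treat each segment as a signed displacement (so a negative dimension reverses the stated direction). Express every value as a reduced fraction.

d4 = 103/25
d5 = -57/5
d6 = 232/25
d7 = 357/25
d8 = 148/75
endpoint = (-231/25, -662/75)

Apply edit: d2 := 16
  d4 = d3/5 + d2/4 = 103/25
  d5 = d3 + 3 - d1*5 = -57/5
  d6 = 2 - d5 - d4 = 232/25
  d7 = d1*4 - d5/5 = 357/25
  d8 = d3 + d4/3 = 148/75
Walk from origin (0, 0):
  seg 1: left by d4 = 103/25 → (-103/25, 0)
  seg 2: up by d3 = 3/5 → (-103/25, 3/5)
  seg 3: up by d6 = 232/25 → (-103/25, 247/25)
  seg 4: right by d5 = -57/5 → (-388/25, 247/25)
  seg 5: left by d1 = 3 → (-463/25, 247/25)
  seg 6: up by d5 = -57/5 → (-463/25, -38/25)
  seg 7: down by d6 = 232/25 → (-463/25, -54/5)
  seg 8: up by d8 = 148/75 → (-463/25, -662/75)
  seg 9: right by d6 = 232/25 → (-231/25, -662/75)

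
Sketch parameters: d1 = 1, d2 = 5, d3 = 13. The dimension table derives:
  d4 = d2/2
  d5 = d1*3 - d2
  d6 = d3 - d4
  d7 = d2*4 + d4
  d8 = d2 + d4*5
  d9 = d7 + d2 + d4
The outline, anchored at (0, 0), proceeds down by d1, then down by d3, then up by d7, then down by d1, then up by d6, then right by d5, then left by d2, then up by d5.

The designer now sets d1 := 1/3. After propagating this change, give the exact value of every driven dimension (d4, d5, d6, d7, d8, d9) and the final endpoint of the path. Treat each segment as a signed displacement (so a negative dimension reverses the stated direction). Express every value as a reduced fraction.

Apply edit: d1 := 1/3
  d4 = d2/2 = 5/2
  d5 = d1*3 - d2 = -4
  d6 = d3 - d4 = 21/2
  d7 = d2*4 + d4 = 45/2
  d8 = d2 + d4*5 = 35/2
  d9 = d7 + d2 + d4 = 30
Walk from origin (0, 0):
  seg 1: down by d1 = 1/3 → (0, -1/3)
  seg 2: down by d3 = 13 → (0, -40/3)
  seg 3: up by d7 = 45/2 → (0, 55/6)
  seg 4: down by d1 = 1/3 → (0, 53/6)
  seg 5: up by d6 = 21/2 → (0, 58/3)
  seg 6: right by d5 = -4 → (-4, 58/3)
  seg 7: left by d2 = 5 → (-9, 58/3)
  seg 8: up by d5 = -4 → (-9, 46/3)

d4 = 5/2
d5 = -4
d6 = 21/2
d7 = 45/2
d8 = 35/2
d9 = 30
endpoint = (-9, 46/3)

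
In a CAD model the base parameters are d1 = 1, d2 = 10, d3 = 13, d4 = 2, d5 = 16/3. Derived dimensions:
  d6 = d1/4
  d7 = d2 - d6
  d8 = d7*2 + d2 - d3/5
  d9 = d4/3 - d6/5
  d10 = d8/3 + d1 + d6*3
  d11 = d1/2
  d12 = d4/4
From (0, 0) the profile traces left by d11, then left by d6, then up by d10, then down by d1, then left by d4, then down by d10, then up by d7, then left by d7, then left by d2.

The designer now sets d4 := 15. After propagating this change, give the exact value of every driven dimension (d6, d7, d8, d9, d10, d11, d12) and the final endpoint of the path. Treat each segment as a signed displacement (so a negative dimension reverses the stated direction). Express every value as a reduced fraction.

d6 = 1/4
d7 = 39/4
d8 = 269/10
d9 = 99/20
d10 = 643/60
d11 = 1/2
d12 = 15/4
endpoint = (-71/2, 35/4)

Apply edit: d4 := 15
  d6 = d1/4 = 1/4
  d7 = d2 - d6 = 39/4
  d8 = d7*2 + d2 - d3/5 = 269/10
  d9 = d4/3 - d6/5 = 99/20
  d10 = d8/3 + d1 + d6*3 = 643/60
  d11 = d1/2 = 1/2
  d12 = d4/4 = 15/4
Walk from origin (0, 0):
  seg 1: left by d11 = 1/2 → (-1/2, 0)
  seg 2: left by d6 = 1/4 → (-3/4, 0)
  seg 3: up by d10 = 643/60 → (-3/4, 643/60)
  seg 4: down by d1 = 1 → (-3/4, 583/60)
  seg 5: left by d4 = 15 → (-63/4, 583/60)
  seg 6: down by d10 = 643/60 → (-63/4, -1)
  seg 7: up by d7 = 39/4 → (-63/4, 35/4)
  seg 8: left by d7 = 39/4 → (-51/2, 35/4)
  seg 9: left by d2 = 10 → (-71/2, 35/4)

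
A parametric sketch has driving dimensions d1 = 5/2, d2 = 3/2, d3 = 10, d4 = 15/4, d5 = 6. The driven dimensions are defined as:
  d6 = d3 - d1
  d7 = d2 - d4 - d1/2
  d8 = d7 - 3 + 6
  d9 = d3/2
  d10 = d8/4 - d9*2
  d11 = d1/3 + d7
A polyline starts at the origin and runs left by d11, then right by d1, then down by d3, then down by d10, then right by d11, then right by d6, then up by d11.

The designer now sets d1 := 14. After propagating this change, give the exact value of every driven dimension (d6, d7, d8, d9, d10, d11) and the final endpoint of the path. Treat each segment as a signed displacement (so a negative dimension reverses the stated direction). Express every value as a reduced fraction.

d6 = -4
d7 = -37/4
d8 = -25/4
d9 = 5
d10 = -185/16
d11 = -55/12
endpoint = (10, -145/48)

Apply edit: d1 := 14
  d6 = d3 - d1 = -4
  d7 = d2 - d4 - d1/2 = -37/4
  d8 = d7 - 3 + 6 = -25/4
  d9 = d3/2 = 5
  d10 = d8/4 - d9*2 = -185/16
  d11 = d1/3 + d7 = -55/12
Walk from origin (0, 0):
  seg 1: left by d11 = -55/12 → (55/12, 0)
  seg 2: right by d1 = 14 → (223/12, 0)
  seg 3: down by d3 = 10 → (223/12, -10)
  seg 4: down by d10 = -185/16 → (223/12, 25/16)
  seg 5: right by d11 = -55/12 → (14, 25/16)
  seg 6: right by d6 = -4 → (10, 25/16)
  seg 7: up by d11 = -55/12 → (10, -145/48)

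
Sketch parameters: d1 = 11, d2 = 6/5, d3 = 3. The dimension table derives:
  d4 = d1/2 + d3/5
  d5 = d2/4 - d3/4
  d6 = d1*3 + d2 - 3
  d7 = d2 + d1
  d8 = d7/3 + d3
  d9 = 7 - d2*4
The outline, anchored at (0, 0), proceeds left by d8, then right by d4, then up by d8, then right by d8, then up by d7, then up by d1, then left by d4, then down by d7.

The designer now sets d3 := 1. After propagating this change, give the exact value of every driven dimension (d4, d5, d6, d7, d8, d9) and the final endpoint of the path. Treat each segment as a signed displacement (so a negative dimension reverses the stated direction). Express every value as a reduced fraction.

Apply edit: d3 := 1
  d4 = d1/2 + d3/5 = 57/10
  d5 = d2/4 - d3/4 = 1/20
  d6 = d1*3 + d2 - 3 = 156/5
  d7 = d2 + d1 = 61/5
  d8 = d7/3 + d3 = 76/15
  d9 = 7 - d2*4 = 11/5
Walk from origin (0, 0):
  seg 1: left by d8 = 76/15 → (-76/15, 0)
  seg 2: right by d4 = 57/10 → (19/30, 0)
  seg 3: up by d8 = 76/15 → (19/30, 76/15)
  seg 4: right by d8 = 76/15 → (57/10, 76/15)
  seg 5: up by d7 = 61/5 → (57/10, 259/15)
  seg 6: up by d1 = 11 → (57/10, 424/15)
  seg 7: left by d4 = 57/10 → (0, 424/15)
  seg 8: down by d7 = 61/5 → (0, 241/15)

d4 = 57/10
d5 = 1/20
d6 = 156/5
d7 = 61/5
d8 = 76/15
d9 = 11/5
endpoint = (0, 241/15)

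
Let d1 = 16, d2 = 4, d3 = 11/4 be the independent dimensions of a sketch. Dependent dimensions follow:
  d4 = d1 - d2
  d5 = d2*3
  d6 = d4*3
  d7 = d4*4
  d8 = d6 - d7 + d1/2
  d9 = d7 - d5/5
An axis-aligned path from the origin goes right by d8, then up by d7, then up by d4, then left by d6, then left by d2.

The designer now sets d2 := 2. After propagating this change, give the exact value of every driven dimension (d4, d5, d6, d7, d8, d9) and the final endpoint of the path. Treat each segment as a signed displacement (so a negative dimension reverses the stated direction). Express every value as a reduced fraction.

d4 = 14
d5 = 6
d6 = 42
d7 = 56
d8 = -6
d9 = 274/5
endpoint = (-50, 70)

Apply edit: d2 := 2
  d4 = d1 - d2 = 14
  d5 = d2*3 = 6
  d6 = d4*3 = 42
  d7 = d4*4 = 56
  d8 = d6 - d7 + d1/2 = -6
  d9 = d7 - d5/5 = 274/5
Walk from origin (0, 0):
  seg 1: right by d8 = -6 → (-6, 0)
  seg 2: up by d7 = 56 → (-6, 56)
  seg 3: up by d4 = 14 → (-6, 70)
  seg 4: left by d6 = 42 → (-48, 70)
  seg 5: left by d2 = 2 → (-50, 70)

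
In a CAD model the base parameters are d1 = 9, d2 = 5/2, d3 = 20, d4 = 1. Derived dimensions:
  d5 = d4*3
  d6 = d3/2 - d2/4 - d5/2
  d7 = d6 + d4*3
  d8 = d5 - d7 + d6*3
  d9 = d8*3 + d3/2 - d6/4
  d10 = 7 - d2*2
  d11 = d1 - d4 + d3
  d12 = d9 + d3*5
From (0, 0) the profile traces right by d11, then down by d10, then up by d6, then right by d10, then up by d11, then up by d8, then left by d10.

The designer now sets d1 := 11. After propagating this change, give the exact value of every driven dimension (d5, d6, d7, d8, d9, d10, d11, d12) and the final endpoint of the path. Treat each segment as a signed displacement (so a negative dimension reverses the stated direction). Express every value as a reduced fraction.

d5 = 3
d6 = 63/8
d7 = 87/8
d8 = 63/4
d9 = 1769/32
d10 = 2
d11 = 30
d12 = 4969/32
endpoint = (30, 413/8)

Apply edit: d1 := 11
  d5 = d4*3 = 3
  d6 = d3/2 - d2/4 - d5/2 = 63/8
  d7 = d6 + d4*3 = 87/8
  d8 = d5 - d7 + d6*3 = 63/4
  d9 = d8*3 + d3/2 - d6/4 = 1769/32
  d10 = 7 - d2*2 = 2
  d11 = d1 - d4 + d3 = 30
  d12 = d9 + d3*5 = 4969/32
Walk from origin (0, 0):
  seg 1: right by d11 = 30 → (30, 0)
  seg 2: down by d10 = 2 → (30, -2)
  seg 3: up by d6 = 63/8 → (30, 47/8)
  seg 4: right by d10 = 2 → (32, 47/8)
  seg 5: up by d11 = 30 → (32, 287/8)
  seg 6: up by d8 = 63/4 → (32, 413/8)
  seg 7: left by d10 = 2 → (30, 413/8)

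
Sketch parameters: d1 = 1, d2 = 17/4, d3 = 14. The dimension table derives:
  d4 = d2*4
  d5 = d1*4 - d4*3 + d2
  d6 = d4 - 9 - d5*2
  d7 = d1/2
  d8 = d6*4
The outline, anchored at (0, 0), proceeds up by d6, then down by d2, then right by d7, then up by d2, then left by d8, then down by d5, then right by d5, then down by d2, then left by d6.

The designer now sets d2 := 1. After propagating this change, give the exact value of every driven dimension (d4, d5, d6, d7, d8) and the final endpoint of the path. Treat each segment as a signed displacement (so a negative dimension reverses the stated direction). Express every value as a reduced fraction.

d4 = 4
d5 = -7
d6 = 9
d7 = 1/2
d8 = 36
endpoint = (-103/2, 15)

Apply edit: d2 := 1
  d4 = d2*4 = 4
  d5 = d1*4 - d4*3 + d2 = -7
  d6 = d4 - 9 - d5*2 = 9
  d7 = d1/2 = 1/2
  d8 = d6*4 = 36
Walk from origin (0, 0):
  seg 1: up by d6 = 9 → (0, 9)
  seg 2: down by d2 = 1 → (0, 8)
  seg 3: right by d7 = 1/2 → (1/2, 8)
  seg 4: up by d2 = 1 → (1/2, 9)
  seg 5: left by d8 = 36 → (-71/2, 9)
  seg 6: down by d5 = -7 → (-71/2, 16)
  seg 7: right by d5 = -7 → (-85/2, 16)
  seg 8: down by d2 = 1 → (-85/2, 15)
  seg 9: left by d6 = 9 → (-103/2, 15)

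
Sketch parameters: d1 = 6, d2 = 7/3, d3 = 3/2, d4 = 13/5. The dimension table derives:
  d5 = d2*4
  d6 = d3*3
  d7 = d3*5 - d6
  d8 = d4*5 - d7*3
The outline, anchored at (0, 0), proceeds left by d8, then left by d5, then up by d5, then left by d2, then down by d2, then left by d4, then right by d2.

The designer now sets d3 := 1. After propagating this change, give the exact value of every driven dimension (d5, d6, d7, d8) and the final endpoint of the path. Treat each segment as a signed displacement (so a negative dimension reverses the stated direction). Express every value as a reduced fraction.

Apply edit: d3 := 1
  d5 = d2*4 = 28/3
  d6 = d3*3 = 3
  d7 = d3*5 - d6 = 2
  d8 = d4*5 - d7*3 = 7
Walk from origin (0, 0):
  seg 1: left by d8 = 7 → (-7, 0)
  seg 2: left by d5 = 28/3 → (-49/3, 0)
  seg 3: up by d5 = 28/3 → (-49/3, 28/3)
  seg 4: left by d2 = 7/3 → (-56/3, 28/3)
  seg 5: down by d2 = 7/3 → (-56/3, 7)
  seg 6: left by d4 = 13/5 → (-319/15, 7)
  seg 7: right by d2 = 7/3 → (-284/15, 7)

d5 = 28/3
d6 = 3
d7 = 2
d8 = 7
endpoint = (-284/15, 7)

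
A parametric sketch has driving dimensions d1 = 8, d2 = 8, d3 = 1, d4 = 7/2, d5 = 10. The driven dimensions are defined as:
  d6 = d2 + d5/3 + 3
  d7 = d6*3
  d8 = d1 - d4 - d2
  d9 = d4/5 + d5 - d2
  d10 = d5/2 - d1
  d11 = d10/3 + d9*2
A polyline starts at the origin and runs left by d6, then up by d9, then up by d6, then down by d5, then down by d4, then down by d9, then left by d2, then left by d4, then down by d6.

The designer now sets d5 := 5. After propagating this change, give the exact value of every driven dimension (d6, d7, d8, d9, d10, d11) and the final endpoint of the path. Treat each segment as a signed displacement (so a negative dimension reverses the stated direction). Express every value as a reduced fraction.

d6 = 38/3
d7 = 38
d8 = -7/2
d9 = -23/10
d10 = -11/2
d11 = -193/30
endpoint = (-145/6, -17/2)

Apply edit: d5 := 5
  d6 = d2 + d5/3 + 3 = 38/3
  d7 = d6*3 = 38
  d8 = d1 - d4 - d2 = -7/2
  d9 = d4/5 + d5 - d2 = -23/10
  d10 = d5/2 - d1 = -11/2
  d11 = d10/3 + d9*2 = -193/30
Walk from origin (0, 0):
  seg 1: left by d6 = 38/3 → (-38/3, 0)
  seg 2: up by d9 = -23/10 → (-38/3, -23/10)
  seg 3: up by d6 = 38/3 → (-38/3, 311/30)
  seg 4: down by d5 = 5 → (-38/3, 161/30)
  seg 5: down by d4 = 7/2 → (-38/3, 28/15)
  seg 6: down by d9 = -23/10 → (-38/3, 25/6)
  seg 7: left by d2 = 8 → (-62/3, 25/6)
  seg 8: left by d4 = 7/2 → (-145/6, 25/6)
  seg 9: down by d6 = 38/3 → (-145/6, -17/2)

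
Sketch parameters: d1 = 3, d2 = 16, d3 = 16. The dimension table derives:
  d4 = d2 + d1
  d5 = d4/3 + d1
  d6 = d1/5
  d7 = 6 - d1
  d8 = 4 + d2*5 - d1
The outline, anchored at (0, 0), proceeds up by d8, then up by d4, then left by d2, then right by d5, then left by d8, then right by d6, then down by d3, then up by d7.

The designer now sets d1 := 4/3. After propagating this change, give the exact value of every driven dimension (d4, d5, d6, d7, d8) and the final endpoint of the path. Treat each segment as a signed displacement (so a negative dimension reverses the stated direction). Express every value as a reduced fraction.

d4 = 52/3
d5 = 64/9
d6 = 4/15
d7 = 14/3
d8 = 248/3
endpoint = (-4108/45, 266/3)

Apply edit: d1 := 4/3
  d4 = d2 + d1 = 52/3
  d5 = d4/3 + d1 = 64/9
  d6 = d1/5 = 4/15
  d7 = 6 - d1 = 14/3
  d8 = 4 + d2*5 - d1 = 248/3
Walk from origin (0, 0):
  seg 1: up by d8 = 248/3 → (0, 248/3)
  seg 2: up by d4 = 52/3 → (0, 100)
  seg 3: left by d2 = 16 → (-16, 100)
  seg 4: right by d5 = 64/9 → (-80/9, 100)
  seg 5: left by d8 = 248/3 → (-824/9, 100)
  seg 6: right by d6 = 4/15 → (-4108/45, 100)
  seg 7: down by d3 = 16 → (-4108/45, 84)
  seg 8: up by d7 = 14/3 → (-4108/45, 266/3)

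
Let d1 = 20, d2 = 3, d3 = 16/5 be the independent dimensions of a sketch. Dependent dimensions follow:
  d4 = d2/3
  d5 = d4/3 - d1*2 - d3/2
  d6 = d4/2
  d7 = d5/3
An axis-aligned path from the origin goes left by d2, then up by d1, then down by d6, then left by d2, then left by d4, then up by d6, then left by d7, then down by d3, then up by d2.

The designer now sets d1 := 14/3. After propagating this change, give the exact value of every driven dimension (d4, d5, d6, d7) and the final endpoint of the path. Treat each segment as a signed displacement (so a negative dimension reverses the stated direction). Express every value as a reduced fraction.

Apply edit: d1 := 14/3
  d4 = d2/3 = 1
  d5 = d4/3 - d1*2 - d3/2 = -53/5
  d6 = d4/2 = 1/2
  d7 = d5/3 = -53/15
Walk from origin (0, 0):
  seg 1: left by d2 = 3 → (-3, 0)
  seg 2: up by d1 = 14/3 → (-3, 14/3)
  seg 3: down by d6 = 1/2 → (-3, 25/6)
  seg 4: left by d2 = 3 → (-6, 25/6)
  seg 5: left by d4 = 1 → (-7, 25/6)
  seg 6: up by d6 = 1/2 → (-7, 14/3)
  seg 7: left by d7 = -53/15 → (-52/15, 14/3)
  seg 8: down by d3 = 16/5 → (-52/15, 22/15)
  seg 9: up by d2 = 3 → (-52/15, 67/15)

d4 = 1
d5 = -53/5
d6 = 1/2
d7 = -53/15
endpoint = (-52/15, 67/15)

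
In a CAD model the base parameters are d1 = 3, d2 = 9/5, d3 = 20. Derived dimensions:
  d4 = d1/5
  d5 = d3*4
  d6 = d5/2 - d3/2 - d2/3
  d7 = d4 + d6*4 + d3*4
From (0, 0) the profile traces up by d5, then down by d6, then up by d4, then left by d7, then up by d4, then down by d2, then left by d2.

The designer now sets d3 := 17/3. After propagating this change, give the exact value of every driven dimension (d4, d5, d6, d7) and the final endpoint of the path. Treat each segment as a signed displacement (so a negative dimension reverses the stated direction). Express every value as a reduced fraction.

Apply edit: d3 := 17/3
  d4 = d1/5 = 3/5
  d5 = d3*4 = 68/3
  d6 = d5/2 - d3/2 - d2/3 = 79/10
  d7 = d4 + d6*4 + d3*4 = 823/15
Walk from origin (0, 0):
  seg 1: up by d5 = 68/3 → (0, 68/3)
  seg 2: down by d6 = 79/10 → (0, 443/30)
  seg 3: up by d4 = 3/5 → (0, 461/30)
  seg 4: left by d7 = 823/15 → (-823/15, 461/30)
  seg 5: up by d4 = 3/5 → (-823/15, 479/30)
  seg 6: down by d2 = 9/5 → (-823/15, 85/6)
  seg 7: left by d2 = 9/5 → (-170/3, 85/6)

d4 = 3/5
d5 = 68/3
d6 = 79/10
d7 = 823/15
endpoint = (-170/3, 85/6)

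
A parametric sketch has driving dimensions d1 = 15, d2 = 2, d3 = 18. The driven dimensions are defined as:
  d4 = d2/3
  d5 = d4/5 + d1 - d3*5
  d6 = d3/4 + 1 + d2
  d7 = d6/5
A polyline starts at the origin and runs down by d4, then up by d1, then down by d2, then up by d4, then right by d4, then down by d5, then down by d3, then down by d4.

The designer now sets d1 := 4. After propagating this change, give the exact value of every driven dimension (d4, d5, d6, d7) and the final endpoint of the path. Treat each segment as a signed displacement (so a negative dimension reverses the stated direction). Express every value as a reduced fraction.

d4 = 2/3
d5 = -1288/15
d6 = 15/2
d7 = 3/2
endpoint = (2/3, 346/5)

Apply edit: d1 := 4
  d4 = d2/3 = 2/3
  d5 = d4/5 + d1 - d3*5 = -1288/15
  d6 = d3/4 + 1 + d2 = 15/2
  d7 = d6/5 = 3/2
Walk from origin (0, 0):
  seg 1: down by d4 = 2/3 → (0, -2/3)
  seg 2: up by d1 = 4 → (0, 10/3)
  seg 3: down by d2 = 2 → (0, 4/3)
  seg 4: up by d4 = 2/3 → (0, 2)
  seg 5: right by d4 = 2/3 → (2/3, 2)
  seg 6: down by d5 = -1288/15 → (2/3, 1318/15)
  seg 7: down by d3 = 18 → (2/3, 1048/15)
  seg 8: down by d4 = 2/3 → (2/3, 346/5)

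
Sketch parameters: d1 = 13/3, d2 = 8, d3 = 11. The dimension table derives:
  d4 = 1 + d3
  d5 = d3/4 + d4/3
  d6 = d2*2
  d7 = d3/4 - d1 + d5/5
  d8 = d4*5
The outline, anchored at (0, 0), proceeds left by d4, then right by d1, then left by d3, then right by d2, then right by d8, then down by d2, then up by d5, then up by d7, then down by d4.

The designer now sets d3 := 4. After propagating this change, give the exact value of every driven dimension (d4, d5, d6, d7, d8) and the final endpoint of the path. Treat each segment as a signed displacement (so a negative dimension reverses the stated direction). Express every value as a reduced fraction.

Apply edit: d3 := 4
  d4 = 1 + d3 = 5
  d5 = d3/4 + d4/3 = 8/3
  d6 = d2*2 = 16
  d7 = d3/4 - d1 + d5/5 = -14/5
  d8 = d4*5 = 25
Walk from origin (0, 0):
  seg 1: left by d4 = 5 → (-5, 0)
  seg 2: right by d1 = 13/3 → (-2/3, 0)
  seg 3: left by d3 = 4 → (-14/3, 0)
  seg 4: right by d2 = 8 → (10/3, 0)
  seg 5: right by d8 = 25 → (85/3, 0)
  seg 6: down by d2 = 8 → (85/3, -8)
  seg 7: up by d5 = 8/3 → (85/3, -16/3)
  seg 8: up by d7 = -14/5 → (85/3, -122/15)
  seg 9: down by d4 = 5 → (85/3, -197/15)

d4 = 5
d5 = 8/3
d6 = 16
d7 = -14/5
d8 = 25
endpoint = (85/3, -197/15)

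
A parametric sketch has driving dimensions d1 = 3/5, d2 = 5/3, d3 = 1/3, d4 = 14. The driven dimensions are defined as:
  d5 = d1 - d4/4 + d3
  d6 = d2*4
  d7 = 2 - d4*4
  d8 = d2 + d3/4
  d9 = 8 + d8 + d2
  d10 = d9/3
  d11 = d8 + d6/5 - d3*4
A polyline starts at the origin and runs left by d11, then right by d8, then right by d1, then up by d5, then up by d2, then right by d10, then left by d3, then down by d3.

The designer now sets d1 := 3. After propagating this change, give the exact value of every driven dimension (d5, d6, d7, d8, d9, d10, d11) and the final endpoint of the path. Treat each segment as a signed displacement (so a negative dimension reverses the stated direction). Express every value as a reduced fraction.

Apply edit: d1 := 3
  d5 = d1 - d4/4 + d3 = -1/6
  d6 = d2*4 = 20/3
  d7 = 2 - d4*4 = -54
  d8 = d2 + d3/4 = 7/4
  d9 = 8 + d8 + d2 = 137/12
  d10 = d9/3 = 137/36
  d11 = d8 + d6/5 - d3*4 = 7/4
Walk from origin (0, 0):
  seg 1: left by d11 = 7/4 → (-7/4, 0)
  seg 2: right by d8 = 7/4 → (0, 0)
  seg 3: right by d1 = 3 → (3, 0)
  seg 4: up by d5 = -1/6 → (3, -1/6)
  seg 5: up by d2 = 5/3 → (3, 3/2)
  seg 6: right by d10 = 137/36 → (245/36, 3/2)
  seg 7: left by d3 = 1/3 → (233/36, 3/2)
  seg 8: down by d3 = 1/3 → (233/36, 7/6)

d5 = -1/6
d6 = 20/3
d7 = -54
d8 = 7/4
d9 = 137/12
d10 = 137/36
d11 = 7/4
endpoint = (233/36, 7/6)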